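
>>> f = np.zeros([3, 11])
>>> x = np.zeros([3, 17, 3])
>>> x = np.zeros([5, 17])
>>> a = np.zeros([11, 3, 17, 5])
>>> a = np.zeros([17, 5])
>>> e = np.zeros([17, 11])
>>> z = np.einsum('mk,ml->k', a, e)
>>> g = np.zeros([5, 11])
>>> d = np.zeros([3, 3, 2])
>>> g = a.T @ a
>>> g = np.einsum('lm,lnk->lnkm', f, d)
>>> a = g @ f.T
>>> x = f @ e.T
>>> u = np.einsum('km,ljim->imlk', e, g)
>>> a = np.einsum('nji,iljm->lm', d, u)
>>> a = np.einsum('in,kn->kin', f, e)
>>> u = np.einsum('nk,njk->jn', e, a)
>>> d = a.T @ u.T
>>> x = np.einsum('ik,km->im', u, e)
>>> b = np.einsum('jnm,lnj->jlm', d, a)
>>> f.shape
(3, 11)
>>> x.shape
(3, 11)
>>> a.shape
(17, 3, 11)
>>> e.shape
(17, 11)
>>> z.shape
(5,)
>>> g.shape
(3, 3, 2, 11)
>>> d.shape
(11, 3, 3)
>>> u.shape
(3, 17)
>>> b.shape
(11, 17, 3)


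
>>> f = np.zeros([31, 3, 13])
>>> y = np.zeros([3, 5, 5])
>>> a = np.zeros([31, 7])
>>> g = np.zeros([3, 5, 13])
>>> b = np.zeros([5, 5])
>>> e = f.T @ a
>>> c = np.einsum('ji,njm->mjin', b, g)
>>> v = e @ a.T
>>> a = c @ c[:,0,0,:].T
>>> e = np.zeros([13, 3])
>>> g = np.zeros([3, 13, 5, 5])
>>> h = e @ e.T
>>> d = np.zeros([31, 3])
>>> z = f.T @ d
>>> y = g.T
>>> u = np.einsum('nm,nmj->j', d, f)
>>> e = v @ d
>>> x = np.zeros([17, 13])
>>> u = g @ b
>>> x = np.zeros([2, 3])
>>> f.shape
(31, 3, 13)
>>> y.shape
(5, 5, 13, 3)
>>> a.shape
(13, 5, 5, 13)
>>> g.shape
(3, 13, 5, 5)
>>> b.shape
(5, 5)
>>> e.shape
(13, 3, 3)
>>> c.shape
(13, 5, 5, 3)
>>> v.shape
(13, 3, 31)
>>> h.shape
(13, 13)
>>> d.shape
(31, 3)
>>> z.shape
(13, 3, 3)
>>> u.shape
(3, 13, 5, 5)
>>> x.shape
(2, 3)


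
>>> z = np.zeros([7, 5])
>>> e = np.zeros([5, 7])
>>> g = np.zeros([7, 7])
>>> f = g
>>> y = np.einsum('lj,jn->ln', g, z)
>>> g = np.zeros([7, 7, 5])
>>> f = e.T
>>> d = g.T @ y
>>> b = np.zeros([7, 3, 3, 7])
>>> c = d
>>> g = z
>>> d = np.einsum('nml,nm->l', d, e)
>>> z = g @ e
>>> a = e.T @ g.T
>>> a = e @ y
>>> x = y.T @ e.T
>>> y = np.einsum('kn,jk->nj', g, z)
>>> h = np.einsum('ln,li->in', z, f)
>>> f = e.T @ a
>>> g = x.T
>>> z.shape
(7, 7)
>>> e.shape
(5, 7)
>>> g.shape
(5, 5)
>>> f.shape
(7, 5)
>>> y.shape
(5, 7)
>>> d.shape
(5,)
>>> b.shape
(7, 3, 3, 7)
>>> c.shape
(5, 7, 5)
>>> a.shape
(5, 5)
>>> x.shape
(5, 5)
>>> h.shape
(5, 7)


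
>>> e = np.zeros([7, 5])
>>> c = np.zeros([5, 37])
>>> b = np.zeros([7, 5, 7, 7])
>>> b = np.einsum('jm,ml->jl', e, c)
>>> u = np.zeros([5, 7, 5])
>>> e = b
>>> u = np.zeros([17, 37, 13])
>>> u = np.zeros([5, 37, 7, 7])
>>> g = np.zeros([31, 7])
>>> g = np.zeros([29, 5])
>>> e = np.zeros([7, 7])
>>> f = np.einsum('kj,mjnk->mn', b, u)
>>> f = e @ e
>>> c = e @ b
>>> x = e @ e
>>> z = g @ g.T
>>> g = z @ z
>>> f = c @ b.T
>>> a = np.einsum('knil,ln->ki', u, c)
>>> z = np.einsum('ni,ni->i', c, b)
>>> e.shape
(7, 7)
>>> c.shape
(7, 37)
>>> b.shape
(7, 37)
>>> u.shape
(5, 37, 7, 7)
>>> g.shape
(29, 29)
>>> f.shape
(7, 7)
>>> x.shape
(7, 7)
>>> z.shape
(37,)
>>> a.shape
(5, 7)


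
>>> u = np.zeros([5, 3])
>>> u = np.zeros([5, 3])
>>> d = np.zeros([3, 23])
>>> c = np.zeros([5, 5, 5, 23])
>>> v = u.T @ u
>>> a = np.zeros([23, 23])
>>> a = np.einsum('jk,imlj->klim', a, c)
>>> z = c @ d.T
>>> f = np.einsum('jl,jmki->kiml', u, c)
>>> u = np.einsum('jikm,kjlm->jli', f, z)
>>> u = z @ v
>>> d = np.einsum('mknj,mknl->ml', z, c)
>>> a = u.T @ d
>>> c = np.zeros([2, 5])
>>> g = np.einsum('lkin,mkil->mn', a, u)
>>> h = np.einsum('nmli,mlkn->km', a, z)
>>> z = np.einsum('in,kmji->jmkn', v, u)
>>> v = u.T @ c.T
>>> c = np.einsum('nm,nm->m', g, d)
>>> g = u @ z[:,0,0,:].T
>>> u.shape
(5, 5, 5, 3)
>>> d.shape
(5, 23)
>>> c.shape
(23,)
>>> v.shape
(3, 5, 5, 2)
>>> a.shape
(3, 5, 5, 23)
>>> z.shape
(5, 5, 5, 3)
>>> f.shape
(5, 23, 5, 3)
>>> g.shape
(5, 5, 5, 5)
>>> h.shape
(5, 5)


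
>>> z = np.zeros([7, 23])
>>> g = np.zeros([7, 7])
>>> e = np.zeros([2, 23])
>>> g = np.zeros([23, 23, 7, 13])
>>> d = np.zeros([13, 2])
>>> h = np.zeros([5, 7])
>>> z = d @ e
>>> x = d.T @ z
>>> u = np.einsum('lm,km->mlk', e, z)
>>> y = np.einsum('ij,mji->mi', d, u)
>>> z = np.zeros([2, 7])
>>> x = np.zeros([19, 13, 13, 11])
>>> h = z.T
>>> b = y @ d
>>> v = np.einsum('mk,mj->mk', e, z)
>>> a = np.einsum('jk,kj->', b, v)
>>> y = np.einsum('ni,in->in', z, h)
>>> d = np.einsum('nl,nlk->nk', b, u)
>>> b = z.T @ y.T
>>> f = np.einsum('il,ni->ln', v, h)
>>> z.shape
(2, 7)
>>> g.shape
(23, 23, 7, 13)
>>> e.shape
(2, 23)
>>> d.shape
(23, 13)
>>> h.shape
(7, 2)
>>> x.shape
(19, 13, 13, 11)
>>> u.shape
(23, 2, 13)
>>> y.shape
(7, 2)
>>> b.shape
(7, 7)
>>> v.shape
(2, 23)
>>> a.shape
()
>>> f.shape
(23, 7)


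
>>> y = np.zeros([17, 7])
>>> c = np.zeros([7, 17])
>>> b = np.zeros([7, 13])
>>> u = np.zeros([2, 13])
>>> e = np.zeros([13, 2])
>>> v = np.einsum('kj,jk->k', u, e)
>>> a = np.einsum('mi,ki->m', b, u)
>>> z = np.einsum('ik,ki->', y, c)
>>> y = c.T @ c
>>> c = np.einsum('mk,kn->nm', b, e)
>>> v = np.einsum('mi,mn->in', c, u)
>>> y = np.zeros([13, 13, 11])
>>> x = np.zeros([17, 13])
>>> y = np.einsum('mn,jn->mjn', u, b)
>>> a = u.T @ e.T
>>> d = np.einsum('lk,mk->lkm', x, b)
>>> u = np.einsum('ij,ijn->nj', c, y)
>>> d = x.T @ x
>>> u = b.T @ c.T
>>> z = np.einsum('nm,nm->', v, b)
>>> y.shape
(2, 7, 13)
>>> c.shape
(2, 7)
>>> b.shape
(7, 13)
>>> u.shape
(13, 2)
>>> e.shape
(13, 2)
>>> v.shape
(7, 13)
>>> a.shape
(13, 13)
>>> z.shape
()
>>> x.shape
(17, 13)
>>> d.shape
(13, 13)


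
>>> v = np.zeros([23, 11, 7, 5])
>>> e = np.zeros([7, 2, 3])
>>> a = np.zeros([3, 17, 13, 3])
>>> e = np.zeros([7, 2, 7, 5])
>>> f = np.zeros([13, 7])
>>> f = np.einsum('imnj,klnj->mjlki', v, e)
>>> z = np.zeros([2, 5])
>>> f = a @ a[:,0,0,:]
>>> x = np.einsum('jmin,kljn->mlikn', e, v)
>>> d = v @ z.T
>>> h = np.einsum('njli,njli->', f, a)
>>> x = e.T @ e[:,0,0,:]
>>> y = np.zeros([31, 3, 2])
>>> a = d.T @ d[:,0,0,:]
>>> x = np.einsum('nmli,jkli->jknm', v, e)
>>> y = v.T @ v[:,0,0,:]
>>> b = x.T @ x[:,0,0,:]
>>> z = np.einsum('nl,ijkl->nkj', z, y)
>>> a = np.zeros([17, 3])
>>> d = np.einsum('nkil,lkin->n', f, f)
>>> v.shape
(23, 11, 7, 5)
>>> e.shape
(7, 2, 7, 5)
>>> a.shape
(17, 3)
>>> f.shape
(3, 17, 13, 3)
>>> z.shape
(2, 11, 7)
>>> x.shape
(7, 2, 23, 11)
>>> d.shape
(3,)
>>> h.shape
()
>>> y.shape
(5, 7, 11, 5)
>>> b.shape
(11, 23, 2, 11)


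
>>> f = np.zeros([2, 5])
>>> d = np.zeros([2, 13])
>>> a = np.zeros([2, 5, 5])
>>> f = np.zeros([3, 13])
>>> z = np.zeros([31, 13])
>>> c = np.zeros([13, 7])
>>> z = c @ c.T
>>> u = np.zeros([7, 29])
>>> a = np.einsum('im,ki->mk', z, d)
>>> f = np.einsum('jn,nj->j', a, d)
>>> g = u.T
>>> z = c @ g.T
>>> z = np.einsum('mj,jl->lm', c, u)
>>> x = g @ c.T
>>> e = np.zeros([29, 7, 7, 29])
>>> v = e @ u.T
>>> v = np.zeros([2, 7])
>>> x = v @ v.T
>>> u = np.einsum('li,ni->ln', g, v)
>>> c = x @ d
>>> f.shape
(13,)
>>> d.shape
(2, 13)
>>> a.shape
(13, 2)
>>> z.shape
(29, 13)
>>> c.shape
(2, 13)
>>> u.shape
(29, 2)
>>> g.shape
(29, 7)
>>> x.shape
(2, 2)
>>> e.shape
(29, 7, 7, 29)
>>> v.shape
(2, 7)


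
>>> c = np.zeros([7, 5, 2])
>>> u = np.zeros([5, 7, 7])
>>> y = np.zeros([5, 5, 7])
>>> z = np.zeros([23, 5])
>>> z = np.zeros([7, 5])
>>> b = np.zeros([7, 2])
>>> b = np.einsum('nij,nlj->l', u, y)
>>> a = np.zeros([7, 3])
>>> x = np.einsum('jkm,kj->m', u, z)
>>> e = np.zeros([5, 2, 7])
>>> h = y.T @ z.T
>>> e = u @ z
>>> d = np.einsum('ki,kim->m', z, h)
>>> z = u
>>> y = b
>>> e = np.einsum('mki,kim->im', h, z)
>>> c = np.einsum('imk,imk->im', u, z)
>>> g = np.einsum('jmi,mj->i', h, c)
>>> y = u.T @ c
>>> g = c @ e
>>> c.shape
(5, 7)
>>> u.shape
(5, 7, 7)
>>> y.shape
(7, 7, 7)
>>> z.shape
(5, 7, 7)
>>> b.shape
(5,)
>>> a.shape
(7, 3)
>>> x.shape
(7,)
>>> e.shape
(7, 7)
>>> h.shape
(7, 5, 7)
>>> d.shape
(7,)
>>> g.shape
(5, 7)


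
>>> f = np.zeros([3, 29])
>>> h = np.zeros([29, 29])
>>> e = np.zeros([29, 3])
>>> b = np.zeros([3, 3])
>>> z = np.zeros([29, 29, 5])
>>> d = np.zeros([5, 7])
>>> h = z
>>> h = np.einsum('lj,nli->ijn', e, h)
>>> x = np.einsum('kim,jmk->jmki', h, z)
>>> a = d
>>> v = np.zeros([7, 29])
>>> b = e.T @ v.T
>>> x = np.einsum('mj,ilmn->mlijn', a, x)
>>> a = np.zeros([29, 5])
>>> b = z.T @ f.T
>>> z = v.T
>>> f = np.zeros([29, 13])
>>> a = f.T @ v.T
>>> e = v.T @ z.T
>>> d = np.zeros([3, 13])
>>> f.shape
(29, 13)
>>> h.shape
(5, 3, 29)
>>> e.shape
(29, 29)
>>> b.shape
(5, 29, 3)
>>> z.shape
(29, 7)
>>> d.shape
(3, 13)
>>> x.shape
(5, 29, 29, 7, 3)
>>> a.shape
(13, 7)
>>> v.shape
(7, 29)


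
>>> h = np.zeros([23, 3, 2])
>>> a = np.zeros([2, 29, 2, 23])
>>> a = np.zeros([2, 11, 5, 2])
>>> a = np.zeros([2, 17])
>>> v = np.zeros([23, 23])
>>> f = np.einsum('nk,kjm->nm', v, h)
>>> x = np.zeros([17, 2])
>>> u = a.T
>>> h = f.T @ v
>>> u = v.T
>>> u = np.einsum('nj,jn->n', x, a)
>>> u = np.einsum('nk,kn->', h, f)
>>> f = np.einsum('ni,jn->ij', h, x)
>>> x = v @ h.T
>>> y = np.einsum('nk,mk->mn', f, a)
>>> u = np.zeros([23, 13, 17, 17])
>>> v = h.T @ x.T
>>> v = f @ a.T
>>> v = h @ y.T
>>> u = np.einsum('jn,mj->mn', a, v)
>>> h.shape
(2, 23)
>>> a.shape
(2, 17)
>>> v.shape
(2, 2)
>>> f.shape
(23, 17)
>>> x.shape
(23, 2)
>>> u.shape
(2, 17)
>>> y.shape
(2, 23)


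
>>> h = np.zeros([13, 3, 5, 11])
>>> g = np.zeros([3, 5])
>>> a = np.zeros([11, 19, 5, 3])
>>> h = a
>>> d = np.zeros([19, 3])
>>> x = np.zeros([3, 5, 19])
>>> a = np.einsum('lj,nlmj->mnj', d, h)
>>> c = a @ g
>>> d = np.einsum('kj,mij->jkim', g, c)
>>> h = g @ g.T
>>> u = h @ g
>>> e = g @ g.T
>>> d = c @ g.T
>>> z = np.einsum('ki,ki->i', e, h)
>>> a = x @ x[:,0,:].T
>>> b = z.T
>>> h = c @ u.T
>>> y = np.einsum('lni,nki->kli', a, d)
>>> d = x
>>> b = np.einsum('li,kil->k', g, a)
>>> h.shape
(5, 11, 3)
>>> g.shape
(3, 5)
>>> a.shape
(3, 5, 3)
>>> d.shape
(3, 5, 19)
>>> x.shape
(3, 5, 19)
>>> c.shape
(5, 11, 5)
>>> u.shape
(3, 5)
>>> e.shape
(3, 3)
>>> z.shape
(3,)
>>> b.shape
(3,)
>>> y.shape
(11, 3, 3)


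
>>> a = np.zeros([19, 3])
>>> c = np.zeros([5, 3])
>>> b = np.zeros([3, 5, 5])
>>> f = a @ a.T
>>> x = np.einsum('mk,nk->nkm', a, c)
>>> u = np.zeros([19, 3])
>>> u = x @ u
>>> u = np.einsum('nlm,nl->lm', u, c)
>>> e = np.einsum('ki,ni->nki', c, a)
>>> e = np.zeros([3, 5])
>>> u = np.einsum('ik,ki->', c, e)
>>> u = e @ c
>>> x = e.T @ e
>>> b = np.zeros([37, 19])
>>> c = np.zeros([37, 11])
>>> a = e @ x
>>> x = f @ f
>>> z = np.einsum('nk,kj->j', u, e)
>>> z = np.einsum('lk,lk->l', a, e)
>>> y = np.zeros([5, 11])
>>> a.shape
(3, 5)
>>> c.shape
(37, 11)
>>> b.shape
(37, 19)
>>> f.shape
(19, 19)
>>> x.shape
(19, 19)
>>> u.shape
(3, 3)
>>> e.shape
(3, 5)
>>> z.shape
(3,)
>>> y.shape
(5, 11)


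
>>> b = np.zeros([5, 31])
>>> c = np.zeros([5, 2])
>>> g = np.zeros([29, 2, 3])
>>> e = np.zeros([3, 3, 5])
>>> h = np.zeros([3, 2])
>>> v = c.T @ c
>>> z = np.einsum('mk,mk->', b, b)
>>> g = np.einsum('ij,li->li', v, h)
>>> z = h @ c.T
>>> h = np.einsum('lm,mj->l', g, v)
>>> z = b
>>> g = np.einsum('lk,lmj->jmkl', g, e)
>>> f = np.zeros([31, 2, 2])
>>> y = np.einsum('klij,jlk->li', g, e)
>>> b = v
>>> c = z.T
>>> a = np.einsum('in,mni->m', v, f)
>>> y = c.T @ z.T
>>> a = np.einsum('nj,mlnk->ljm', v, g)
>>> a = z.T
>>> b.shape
(2, 2)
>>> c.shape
(31, 5)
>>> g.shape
(5, 3, 2, 3)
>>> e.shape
(3, 3, 5)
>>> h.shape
(3,)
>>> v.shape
(2, 2)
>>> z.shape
(5, 31)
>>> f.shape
(31, 2, 2)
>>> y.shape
(5, 5)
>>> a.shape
(31, 5)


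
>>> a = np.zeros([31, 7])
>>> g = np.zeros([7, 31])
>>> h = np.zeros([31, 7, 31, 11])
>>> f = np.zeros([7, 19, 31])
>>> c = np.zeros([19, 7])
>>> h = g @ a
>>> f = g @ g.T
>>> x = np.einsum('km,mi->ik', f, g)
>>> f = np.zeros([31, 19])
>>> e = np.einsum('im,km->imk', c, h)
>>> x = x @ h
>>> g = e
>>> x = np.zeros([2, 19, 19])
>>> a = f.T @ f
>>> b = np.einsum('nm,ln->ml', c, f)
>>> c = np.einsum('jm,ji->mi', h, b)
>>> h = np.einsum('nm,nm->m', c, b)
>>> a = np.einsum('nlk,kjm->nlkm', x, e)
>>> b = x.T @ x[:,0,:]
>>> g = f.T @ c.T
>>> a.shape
(2, 19, 19, 7)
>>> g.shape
(19, 7)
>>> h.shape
(31,)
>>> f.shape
(31, 19)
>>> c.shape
(7, 31)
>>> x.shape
(2, 19, 19)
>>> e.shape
(19, 7, 7)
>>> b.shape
(19, 19, 19)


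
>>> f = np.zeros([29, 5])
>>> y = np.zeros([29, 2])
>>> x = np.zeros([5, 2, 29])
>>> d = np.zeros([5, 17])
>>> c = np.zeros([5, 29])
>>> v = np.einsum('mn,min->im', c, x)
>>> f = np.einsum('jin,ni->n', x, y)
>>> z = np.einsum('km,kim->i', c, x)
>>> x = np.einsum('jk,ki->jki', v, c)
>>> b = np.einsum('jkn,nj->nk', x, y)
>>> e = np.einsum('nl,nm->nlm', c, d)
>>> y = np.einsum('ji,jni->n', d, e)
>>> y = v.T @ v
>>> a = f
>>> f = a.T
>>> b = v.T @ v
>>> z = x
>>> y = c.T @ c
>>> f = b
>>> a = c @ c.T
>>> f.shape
(5, 5)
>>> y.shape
(29, 29)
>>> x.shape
(2, 5, 29)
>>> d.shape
(5, 17)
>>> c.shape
(5, 29)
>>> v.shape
(2, 5)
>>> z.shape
(2, 5, 29)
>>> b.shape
(5, 5)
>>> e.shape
(5, 29, 17)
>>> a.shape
(5, 5)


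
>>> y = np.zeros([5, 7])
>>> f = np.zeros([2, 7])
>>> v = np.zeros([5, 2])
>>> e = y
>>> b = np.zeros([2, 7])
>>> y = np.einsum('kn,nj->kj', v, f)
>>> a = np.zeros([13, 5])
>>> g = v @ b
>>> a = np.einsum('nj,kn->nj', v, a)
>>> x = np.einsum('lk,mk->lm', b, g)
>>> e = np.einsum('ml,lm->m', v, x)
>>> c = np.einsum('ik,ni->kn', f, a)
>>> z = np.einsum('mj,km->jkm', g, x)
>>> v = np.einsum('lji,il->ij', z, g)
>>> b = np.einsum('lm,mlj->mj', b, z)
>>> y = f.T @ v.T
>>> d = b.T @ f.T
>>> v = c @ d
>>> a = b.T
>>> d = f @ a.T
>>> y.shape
(7, 5)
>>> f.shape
(2, 7)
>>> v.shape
(7, 2)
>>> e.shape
(5,)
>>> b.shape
(7, 5)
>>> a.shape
(5, 7)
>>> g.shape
(5, 7)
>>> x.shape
(2, 5)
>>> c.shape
(7, 5)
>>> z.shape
(7, 2, 5)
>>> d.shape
(2, 5)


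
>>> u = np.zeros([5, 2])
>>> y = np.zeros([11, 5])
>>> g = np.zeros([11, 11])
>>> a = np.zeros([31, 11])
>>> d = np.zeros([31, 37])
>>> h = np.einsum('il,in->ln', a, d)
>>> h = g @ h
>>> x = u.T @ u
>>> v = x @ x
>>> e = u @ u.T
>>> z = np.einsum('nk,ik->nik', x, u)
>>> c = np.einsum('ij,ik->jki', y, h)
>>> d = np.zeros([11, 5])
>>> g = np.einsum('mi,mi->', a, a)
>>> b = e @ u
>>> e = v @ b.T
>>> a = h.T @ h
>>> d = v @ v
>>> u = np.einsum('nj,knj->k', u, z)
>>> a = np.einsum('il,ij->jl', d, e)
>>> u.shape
(2,)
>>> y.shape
(11, 5)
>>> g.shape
()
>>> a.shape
(5, 2)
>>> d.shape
(2, 2)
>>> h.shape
(11, 37)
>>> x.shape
(2, 2)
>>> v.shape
(2, 2)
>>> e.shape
(2, 5)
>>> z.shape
(2, 5, 2)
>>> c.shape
(5, 37, 11)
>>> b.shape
(5, 2)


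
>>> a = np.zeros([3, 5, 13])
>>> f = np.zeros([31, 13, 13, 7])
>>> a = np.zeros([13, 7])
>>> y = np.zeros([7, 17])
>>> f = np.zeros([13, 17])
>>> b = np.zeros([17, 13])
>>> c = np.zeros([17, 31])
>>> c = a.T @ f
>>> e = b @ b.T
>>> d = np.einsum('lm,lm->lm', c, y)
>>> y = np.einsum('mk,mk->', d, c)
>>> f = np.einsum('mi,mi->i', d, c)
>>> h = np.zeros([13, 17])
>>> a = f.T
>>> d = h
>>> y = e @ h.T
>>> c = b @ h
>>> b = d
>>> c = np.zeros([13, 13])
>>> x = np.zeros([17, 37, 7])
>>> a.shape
(17,)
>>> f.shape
(17,)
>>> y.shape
(17, 13)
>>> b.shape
(13, 17)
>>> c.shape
(13, 13)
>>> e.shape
(17, 17)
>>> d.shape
(13, 17)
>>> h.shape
(13, 17)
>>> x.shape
(17, 37, 7)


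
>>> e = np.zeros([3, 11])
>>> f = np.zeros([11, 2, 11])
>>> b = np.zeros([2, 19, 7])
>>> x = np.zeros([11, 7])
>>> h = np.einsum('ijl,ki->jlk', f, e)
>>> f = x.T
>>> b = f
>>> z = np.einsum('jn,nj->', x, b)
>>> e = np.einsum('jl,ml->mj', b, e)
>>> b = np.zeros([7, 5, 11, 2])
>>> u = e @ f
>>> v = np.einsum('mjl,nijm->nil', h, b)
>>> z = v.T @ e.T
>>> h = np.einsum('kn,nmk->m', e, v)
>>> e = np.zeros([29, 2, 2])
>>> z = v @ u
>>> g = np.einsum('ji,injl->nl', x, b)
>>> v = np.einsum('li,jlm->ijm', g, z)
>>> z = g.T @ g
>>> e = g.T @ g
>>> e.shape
(2, 2)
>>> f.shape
(7, 11)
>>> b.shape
(7, 5, 11, 2)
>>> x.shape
(11, 7)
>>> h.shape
(5,)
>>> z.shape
(2, 2)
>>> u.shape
(3, 11)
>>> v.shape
(2, 7, 11)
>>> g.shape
(5, 2)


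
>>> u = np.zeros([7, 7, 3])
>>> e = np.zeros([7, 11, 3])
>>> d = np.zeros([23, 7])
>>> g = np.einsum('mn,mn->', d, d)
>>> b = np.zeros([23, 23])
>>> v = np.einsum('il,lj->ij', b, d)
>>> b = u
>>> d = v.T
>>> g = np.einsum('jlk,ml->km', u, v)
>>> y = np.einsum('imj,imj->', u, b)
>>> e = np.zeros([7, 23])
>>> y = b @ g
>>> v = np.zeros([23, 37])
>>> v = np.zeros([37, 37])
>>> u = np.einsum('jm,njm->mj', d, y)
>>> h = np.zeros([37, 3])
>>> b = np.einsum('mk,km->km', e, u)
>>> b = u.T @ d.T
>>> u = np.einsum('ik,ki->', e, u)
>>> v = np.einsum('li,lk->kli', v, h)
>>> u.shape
()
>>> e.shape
(7, 23)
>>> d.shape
(7, 23)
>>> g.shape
(3, 23)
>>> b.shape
(7, 7)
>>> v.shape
(3, 37, 37)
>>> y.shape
(7, 7, 23)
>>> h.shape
(37, 3)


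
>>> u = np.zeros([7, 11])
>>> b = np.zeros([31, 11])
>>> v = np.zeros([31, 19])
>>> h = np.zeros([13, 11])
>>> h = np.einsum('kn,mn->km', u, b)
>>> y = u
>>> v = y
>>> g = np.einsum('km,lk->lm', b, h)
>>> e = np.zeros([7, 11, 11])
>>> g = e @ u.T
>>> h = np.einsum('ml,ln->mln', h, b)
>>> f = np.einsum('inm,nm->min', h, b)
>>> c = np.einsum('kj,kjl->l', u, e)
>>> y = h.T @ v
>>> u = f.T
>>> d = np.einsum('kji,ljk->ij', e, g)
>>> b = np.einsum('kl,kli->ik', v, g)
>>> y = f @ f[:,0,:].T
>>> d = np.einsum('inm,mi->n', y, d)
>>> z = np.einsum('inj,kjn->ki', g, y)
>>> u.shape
(31, 7, 11)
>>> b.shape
(7, 7)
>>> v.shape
(7, 11)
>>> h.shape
(7, 31, 11)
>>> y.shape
(11, 7, 11)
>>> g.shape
(7, 11, 7)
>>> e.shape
(7, 11, 11)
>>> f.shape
(11, 7, 31)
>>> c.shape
(11,)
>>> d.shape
(7,)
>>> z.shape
(11, 7)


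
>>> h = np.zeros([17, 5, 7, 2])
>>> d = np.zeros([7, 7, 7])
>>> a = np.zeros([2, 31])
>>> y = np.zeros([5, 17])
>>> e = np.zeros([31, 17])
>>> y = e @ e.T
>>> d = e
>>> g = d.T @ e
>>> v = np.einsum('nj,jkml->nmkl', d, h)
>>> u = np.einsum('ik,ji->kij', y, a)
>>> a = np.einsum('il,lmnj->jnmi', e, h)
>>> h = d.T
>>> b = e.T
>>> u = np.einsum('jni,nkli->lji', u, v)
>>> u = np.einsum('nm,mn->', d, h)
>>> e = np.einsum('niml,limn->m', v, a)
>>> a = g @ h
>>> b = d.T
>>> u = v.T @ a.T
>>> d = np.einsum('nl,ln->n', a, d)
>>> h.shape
(17, 31)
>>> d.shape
(17,)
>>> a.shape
(17, 31)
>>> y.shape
(31, 31)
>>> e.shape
(5,)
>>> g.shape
(17, 17)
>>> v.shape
(31, 7, 5, 2)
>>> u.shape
(2, 5, 7, 17)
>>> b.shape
(17, 31)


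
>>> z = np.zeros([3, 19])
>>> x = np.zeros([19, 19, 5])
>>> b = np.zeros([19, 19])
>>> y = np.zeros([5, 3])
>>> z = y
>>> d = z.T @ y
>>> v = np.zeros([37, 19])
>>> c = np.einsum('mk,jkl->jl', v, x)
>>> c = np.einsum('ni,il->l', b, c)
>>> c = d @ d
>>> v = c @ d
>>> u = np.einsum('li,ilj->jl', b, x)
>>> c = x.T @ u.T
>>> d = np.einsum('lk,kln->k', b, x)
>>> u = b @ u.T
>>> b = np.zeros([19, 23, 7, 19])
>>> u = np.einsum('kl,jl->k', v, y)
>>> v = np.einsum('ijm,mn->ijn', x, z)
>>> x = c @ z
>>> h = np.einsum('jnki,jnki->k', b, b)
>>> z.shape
(5, 3)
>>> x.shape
(5, 19, 3)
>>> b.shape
(19, 23, 7, 19)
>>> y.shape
(5, 3)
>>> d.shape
(19,)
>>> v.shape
(19, 19, 3)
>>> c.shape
(5, 19, 5)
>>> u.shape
(3,)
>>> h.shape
(7,)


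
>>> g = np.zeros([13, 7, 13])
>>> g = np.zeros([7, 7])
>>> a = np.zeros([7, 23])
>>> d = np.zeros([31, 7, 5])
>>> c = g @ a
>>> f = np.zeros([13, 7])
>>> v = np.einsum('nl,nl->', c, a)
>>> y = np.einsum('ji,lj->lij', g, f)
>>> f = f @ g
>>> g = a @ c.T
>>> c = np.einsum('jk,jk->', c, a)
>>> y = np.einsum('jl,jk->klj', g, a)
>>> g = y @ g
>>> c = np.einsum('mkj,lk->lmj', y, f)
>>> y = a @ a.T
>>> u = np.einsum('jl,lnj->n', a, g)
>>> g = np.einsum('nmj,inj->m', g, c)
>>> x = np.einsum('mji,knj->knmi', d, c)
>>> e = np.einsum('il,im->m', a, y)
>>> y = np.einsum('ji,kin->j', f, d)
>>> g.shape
(7,)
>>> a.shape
(7, 23)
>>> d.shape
(31, 7, 5)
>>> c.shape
(13, 23, 7)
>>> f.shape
(13, 7)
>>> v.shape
()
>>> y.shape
(13,)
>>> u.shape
(7,)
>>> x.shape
(13, 23, 31, 5)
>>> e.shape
(7,)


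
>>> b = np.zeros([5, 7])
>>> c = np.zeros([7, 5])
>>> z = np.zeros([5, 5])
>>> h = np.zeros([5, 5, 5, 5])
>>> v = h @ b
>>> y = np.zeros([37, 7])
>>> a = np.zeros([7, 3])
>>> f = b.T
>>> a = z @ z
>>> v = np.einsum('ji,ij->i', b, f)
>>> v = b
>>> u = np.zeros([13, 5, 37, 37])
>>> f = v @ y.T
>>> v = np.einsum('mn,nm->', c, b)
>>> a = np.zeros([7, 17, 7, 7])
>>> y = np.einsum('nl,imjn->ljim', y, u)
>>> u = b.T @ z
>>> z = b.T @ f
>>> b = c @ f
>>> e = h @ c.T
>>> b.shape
(7, 37)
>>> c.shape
(7, 5)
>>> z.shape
(7, 37)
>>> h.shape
(5, 5, 5, 5)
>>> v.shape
()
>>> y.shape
(7, 37, 13, 5)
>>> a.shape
(7, 17, 7, 7)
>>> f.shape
(5, 37)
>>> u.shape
(7, 5)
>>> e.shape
(5, 5, 5, 7)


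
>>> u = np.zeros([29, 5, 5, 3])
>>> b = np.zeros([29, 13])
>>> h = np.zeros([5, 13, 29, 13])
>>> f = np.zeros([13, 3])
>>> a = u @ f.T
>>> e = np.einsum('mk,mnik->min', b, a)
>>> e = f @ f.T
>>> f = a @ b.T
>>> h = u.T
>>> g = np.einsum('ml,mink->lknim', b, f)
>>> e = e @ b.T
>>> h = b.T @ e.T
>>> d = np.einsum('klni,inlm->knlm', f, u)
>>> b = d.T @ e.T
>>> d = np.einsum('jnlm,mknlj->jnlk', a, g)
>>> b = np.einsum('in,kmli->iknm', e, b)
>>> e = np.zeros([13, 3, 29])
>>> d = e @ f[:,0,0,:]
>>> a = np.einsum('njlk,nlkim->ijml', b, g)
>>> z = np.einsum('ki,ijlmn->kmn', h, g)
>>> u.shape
(29, 5, 5, 3)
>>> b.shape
(13, 3, 29, 5)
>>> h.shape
(13, 13)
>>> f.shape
(29, 5, 5, 29)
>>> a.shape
(5, 3, 29, 29)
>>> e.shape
(13, 3, 29)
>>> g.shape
(13, 29, 5, 5, 29)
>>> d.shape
(13, 3, 29)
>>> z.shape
(13, 5, 29)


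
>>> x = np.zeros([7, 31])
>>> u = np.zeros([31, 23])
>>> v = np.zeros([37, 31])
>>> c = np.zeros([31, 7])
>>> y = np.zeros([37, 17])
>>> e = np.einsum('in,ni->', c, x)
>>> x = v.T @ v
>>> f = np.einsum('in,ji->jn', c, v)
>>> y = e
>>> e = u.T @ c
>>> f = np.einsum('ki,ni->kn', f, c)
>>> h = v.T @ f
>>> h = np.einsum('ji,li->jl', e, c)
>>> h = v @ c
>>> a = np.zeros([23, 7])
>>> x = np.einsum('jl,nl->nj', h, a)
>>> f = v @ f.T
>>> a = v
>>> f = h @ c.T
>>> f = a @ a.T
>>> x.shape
(23, 37)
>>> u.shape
(31, 23)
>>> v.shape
(37, 31)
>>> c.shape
(31, 7)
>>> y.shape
()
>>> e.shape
(23, 7)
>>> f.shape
(37, 37)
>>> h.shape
(37, 7)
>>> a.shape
(37, 31)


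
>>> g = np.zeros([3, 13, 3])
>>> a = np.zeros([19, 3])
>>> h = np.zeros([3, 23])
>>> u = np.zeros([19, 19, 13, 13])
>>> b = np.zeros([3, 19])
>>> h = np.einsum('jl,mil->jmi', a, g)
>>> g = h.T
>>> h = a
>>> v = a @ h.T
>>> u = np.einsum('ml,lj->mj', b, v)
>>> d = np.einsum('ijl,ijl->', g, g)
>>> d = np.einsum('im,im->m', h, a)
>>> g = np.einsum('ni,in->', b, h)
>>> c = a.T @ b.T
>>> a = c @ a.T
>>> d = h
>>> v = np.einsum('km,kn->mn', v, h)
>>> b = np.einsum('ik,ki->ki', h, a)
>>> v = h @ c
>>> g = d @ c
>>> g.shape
(19, 3)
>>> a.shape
(3, 19)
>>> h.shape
(19, 3)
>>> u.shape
(3, 19)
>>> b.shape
(3, 19)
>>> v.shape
(19, 3)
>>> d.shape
(19, 3)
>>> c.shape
(3, 3)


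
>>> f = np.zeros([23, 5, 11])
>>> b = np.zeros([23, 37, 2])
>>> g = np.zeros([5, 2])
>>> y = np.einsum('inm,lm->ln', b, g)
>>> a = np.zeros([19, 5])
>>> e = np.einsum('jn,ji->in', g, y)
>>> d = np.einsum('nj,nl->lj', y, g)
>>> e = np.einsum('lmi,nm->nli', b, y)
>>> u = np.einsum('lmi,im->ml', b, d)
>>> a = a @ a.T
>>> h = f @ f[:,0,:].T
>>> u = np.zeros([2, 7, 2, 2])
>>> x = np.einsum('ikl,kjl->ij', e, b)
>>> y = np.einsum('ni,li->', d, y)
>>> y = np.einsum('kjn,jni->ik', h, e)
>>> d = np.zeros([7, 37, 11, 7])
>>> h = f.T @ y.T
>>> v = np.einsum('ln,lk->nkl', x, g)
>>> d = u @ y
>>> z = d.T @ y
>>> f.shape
(23, 5, 11)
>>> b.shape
(23, 37, 2)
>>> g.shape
(5, 2)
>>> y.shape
(2, 23)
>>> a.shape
(19, 19)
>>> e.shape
(5, 23, 2)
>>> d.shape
(2, 7, 2, 23)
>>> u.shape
(2, 7, 2, 2)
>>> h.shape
(11, 5, 2)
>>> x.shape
(5, 37)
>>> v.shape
(37, 2, 5)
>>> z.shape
(23, 2, 7, 23)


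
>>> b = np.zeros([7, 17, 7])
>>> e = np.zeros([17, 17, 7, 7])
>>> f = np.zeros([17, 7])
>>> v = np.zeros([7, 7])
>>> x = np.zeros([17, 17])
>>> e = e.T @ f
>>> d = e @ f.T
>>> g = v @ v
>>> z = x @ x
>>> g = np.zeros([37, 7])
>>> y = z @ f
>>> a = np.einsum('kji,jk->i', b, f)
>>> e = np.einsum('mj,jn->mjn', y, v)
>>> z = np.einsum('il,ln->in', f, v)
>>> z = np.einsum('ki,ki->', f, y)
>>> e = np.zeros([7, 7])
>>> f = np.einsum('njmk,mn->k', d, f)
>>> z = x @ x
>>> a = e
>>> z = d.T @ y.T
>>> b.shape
(7, 17, 7)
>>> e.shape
(7, 7)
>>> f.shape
(17,)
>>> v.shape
(7, 7)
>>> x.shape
(17, 17)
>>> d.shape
(7, 7, 17, 17)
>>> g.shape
(37, 7)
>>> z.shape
(17, 17, 7, 17)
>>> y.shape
(17, 7)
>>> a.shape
(7, 7)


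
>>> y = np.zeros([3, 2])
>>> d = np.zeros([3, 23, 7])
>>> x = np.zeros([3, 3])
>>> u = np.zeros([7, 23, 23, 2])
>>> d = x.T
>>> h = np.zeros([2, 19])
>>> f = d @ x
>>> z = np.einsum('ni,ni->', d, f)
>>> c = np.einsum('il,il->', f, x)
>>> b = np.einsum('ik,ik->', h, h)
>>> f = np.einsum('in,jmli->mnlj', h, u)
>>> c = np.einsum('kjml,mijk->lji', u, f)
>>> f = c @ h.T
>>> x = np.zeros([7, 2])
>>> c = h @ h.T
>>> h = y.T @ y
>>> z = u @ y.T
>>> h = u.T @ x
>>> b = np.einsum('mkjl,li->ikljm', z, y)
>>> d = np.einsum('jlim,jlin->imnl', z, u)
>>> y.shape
(3, 2)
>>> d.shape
(23, 3, 2, 23)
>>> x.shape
(7, 2)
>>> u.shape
(7, 23, 23, 2)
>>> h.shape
(2, 23, 23, 2)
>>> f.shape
(2, 23, 2)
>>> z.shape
(7, 23, 23, 3)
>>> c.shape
(2, 2)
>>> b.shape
(2, 23, 3, 23, 7)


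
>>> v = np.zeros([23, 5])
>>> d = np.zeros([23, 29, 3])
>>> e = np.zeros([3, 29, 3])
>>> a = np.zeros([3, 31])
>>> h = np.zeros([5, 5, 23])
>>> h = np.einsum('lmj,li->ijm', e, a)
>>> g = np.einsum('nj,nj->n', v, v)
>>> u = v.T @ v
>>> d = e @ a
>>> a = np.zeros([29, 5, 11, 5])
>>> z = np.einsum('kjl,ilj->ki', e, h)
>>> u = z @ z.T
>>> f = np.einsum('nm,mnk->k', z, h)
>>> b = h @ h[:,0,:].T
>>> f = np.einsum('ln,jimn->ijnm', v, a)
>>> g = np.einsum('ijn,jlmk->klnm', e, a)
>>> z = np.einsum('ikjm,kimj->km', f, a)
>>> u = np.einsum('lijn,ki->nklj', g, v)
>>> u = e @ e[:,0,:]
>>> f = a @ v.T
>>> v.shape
(23, 5)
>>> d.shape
(3, 29, 31)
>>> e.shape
(3, 29, 3)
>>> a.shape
(29, 5, 11, 5)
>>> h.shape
(31, 3, 29)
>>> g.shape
(5, 5, 3, 11)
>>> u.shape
(3, 29, 3)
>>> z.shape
(29, 11)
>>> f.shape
(29, 5, 11, 23)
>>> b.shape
(31, 3, 31)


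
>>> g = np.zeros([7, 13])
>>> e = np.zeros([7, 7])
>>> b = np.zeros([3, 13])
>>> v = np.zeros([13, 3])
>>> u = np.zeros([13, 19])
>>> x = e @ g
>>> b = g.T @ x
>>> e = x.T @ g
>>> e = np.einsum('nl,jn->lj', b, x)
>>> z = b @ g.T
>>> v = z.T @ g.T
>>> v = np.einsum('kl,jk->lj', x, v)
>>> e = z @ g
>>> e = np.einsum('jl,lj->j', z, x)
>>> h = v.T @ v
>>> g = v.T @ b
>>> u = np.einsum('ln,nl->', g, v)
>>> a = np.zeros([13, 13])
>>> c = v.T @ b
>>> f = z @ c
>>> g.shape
(7, 13)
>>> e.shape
(13,)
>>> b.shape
(13, 13)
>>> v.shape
(13, 7)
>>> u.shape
()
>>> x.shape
(7, 13)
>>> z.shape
(13, 7)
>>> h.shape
(7, 7)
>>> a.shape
(13, 13)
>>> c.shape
(7, 13)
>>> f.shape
(13, 13)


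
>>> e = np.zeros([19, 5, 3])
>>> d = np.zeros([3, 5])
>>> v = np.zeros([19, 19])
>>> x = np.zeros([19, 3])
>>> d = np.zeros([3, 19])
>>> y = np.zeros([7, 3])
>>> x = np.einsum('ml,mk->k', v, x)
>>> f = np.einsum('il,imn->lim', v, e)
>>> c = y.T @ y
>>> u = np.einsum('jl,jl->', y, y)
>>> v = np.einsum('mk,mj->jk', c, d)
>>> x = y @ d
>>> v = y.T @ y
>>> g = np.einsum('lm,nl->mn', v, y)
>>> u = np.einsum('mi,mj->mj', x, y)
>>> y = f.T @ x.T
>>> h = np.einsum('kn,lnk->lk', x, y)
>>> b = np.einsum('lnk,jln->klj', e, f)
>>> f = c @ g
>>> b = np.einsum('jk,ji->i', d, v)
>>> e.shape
(19, 5, 3)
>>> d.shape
(3, 19)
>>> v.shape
(3, 3)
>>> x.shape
(7, 19)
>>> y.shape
(5, 19, 7)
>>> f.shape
(3, 7)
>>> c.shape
(3, 3)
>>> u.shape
(7, 3)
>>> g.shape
(3, 7)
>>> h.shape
(5, 7)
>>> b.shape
(3,)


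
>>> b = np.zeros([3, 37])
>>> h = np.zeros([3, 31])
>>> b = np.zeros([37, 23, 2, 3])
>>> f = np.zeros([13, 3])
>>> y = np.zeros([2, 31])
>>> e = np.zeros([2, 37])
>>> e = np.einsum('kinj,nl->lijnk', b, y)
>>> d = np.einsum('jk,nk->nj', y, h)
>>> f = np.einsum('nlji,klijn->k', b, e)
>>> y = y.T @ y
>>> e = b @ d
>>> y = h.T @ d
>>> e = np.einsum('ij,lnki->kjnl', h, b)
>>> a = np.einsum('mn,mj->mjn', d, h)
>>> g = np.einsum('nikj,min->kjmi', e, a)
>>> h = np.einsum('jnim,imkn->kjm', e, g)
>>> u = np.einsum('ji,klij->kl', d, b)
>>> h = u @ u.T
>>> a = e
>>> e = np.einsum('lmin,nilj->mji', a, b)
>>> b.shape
(37, 23, 2, 3)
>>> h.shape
(37, 37)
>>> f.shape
(31,)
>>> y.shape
(31, 2)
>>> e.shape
(31, 3, 23)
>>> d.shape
(3, 2)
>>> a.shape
(2, 31, 23, 37)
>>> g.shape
(23, 37, 3, 31)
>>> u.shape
(37, 23)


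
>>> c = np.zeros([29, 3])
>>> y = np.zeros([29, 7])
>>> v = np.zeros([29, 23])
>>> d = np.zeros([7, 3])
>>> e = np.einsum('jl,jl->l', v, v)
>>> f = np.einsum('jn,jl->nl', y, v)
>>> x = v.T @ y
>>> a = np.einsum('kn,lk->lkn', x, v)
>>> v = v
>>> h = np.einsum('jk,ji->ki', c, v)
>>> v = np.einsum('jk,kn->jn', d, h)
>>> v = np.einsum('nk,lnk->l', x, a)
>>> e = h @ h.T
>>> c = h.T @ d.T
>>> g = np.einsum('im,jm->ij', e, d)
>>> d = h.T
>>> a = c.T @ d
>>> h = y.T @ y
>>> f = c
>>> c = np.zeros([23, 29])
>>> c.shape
(23, 29)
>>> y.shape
(29, 7)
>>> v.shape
(29,)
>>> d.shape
(23, 3)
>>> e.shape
(3, 3)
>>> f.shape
(23, 7)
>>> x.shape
(23, 7)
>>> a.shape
(7, 3)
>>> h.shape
(7, 7)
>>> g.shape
(3, 7)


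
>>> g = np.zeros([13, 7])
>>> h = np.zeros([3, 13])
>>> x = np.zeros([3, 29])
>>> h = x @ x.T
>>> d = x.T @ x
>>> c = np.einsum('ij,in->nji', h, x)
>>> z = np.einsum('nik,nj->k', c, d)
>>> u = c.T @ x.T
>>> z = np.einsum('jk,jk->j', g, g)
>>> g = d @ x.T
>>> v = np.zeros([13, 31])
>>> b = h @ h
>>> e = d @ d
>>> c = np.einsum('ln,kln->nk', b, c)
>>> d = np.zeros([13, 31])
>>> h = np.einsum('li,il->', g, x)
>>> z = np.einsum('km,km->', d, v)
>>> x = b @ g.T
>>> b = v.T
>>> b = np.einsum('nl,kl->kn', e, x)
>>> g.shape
(29, 3)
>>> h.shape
()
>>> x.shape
(3, 29)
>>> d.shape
(13, 31)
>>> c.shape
(3, 29)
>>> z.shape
()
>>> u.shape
(3, 3, 3)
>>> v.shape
(13, 31)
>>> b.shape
(3, 29)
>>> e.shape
(29, 29)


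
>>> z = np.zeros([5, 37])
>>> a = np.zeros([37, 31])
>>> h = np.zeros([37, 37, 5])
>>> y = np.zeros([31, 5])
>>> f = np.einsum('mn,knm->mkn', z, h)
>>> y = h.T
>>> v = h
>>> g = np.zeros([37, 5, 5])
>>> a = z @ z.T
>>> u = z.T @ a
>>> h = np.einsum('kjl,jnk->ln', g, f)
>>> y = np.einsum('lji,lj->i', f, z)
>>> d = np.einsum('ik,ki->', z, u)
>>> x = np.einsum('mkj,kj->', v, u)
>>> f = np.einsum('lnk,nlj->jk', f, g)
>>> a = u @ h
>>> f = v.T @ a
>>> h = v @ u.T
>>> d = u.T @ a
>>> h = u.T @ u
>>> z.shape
(5, 37)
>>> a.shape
(37, 37)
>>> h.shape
(5, 5)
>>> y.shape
(37,)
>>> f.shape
(5, 37, 37)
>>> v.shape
(37, 37, 5)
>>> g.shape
(37, 5, 5)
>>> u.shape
(37, 5)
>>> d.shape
(5, 37)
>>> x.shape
()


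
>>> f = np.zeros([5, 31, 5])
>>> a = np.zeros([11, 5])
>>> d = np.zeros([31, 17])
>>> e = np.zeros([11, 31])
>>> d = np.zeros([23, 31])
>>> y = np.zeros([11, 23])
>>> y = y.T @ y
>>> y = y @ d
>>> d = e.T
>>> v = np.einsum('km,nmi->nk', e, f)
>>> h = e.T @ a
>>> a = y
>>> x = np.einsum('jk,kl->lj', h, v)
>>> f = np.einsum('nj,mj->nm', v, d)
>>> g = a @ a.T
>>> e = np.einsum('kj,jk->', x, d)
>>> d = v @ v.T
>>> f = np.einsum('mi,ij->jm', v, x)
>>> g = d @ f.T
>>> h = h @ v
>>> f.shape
(31, 5)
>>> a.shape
(23, 31)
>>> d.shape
(5, 5)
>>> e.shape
()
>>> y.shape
(23, 31)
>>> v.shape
(5, 11)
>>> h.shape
(31, 11)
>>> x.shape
(11, 31)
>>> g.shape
(5, 31)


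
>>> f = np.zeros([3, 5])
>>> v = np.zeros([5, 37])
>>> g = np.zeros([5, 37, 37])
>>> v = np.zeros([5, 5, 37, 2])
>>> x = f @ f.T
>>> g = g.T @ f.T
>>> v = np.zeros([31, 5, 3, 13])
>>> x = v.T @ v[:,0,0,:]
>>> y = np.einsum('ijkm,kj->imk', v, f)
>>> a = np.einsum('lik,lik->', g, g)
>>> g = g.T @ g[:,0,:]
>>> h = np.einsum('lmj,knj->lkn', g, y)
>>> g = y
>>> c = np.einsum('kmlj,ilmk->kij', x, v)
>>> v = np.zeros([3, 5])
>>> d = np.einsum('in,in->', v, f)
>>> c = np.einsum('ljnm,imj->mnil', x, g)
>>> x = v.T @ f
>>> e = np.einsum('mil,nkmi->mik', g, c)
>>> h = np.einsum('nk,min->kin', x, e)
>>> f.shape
(3, 5)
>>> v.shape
(3, 5)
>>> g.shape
(31, 13, 3)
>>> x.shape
(5, 5)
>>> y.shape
(31, 13, 3)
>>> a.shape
()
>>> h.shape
(5, 13, 5)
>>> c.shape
(13, 5, 31, 13)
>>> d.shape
()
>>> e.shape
(31, 13, 5)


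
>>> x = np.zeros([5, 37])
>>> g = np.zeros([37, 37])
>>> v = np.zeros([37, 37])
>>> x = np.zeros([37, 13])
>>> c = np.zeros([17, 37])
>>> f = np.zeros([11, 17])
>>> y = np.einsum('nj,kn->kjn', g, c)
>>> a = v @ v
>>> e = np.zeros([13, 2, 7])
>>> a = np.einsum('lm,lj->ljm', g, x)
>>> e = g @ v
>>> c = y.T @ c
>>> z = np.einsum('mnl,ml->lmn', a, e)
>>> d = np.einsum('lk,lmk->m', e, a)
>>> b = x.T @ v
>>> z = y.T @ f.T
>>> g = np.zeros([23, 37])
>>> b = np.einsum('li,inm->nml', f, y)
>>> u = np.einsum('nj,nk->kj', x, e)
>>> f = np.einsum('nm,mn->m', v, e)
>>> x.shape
(37, 13)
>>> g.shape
(23, 37)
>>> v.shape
(37, 37)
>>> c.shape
(37, 37, 37)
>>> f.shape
(37,)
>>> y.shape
(17, 37, 37)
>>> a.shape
(37, 13, 37)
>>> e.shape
(37, 37)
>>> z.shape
(37, 37, 11)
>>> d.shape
(13,)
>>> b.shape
(37, 37, 11)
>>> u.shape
(37, 13)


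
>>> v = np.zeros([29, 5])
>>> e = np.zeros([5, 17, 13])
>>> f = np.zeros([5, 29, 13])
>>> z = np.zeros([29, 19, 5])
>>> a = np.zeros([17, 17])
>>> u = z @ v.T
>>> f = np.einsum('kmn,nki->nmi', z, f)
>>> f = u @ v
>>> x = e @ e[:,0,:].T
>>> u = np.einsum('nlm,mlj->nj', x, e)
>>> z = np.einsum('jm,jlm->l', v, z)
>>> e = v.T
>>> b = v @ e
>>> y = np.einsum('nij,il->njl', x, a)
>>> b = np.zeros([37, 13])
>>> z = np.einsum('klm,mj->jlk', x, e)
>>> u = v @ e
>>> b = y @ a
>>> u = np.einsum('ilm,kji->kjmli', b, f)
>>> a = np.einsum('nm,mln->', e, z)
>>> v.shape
(29, 5)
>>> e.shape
(5, 29)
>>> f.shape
(29, 19, 5)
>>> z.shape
(29, 17, 5)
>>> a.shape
()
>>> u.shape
(29, 19, 17, 5, 5)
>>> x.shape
(5, 17, 5)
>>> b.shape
(5, 5, 17)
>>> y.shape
(5, 5, 17)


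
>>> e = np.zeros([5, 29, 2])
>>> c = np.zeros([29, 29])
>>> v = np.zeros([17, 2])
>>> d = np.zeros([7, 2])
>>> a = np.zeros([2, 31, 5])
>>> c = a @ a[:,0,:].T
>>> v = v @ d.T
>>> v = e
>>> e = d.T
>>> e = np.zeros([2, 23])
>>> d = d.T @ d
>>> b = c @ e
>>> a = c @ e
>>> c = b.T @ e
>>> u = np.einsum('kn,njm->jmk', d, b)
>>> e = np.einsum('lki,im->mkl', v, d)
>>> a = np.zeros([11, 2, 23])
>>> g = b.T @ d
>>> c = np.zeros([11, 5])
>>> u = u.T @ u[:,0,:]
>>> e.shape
(2, 29, 5)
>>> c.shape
(11, 5)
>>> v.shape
(5, 29, 2)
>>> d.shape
(2, 2)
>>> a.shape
(11, 2, 23)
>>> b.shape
(2, 31, 23)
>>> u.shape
(2, 23, 2)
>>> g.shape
(23, 31, 2)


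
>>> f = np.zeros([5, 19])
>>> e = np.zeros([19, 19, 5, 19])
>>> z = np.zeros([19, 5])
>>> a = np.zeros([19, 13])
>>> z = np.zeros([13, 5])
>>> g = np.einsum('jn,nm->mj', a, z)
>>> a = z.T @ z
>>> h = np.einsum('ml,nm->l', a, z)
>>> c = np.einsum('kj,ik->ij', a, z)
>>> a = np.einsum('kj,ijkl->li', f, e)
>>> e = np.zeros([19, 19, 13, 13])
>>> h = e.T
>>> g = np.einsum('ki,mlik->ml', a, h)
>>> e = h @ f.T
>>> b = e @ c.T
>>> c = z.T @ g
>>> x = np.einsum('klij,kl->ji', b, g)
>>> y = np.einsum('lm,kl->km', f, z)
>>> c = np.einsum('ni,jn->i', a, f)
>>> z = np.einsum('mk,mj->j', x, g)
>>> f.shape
(5, 19)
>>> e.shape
(13, 13, 19, 5)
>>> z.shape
(13,)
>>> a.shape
(19, 19)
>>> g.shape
(13, 13)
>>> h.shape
(13, 13, 19, 19)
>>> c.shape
(19,)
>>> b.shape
(13, 13, 19, 13)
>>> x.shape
(13, 19)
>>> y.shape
(13, 19)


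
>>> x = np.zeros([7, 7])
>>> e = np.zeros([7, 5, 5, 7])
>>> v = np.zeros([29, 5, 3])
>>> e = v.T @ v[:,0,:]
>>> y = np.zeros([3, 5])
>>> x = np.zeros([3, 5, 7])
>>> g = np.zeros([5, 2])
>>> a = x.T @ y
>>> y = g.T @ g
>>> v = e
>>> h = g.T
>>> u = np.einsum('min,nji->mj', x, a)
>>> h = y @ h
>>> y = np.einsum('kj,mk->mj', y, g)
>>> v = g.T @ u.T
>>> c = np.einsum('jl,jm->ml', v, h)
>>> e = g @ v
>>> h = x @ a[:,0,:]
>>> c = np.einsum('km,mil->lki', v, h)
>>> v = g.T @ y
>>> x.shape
(3, 5, 7)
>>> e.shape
(5, 3)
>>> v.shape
(2, 2)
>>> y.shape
(5, 2)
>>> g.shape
(5, 2)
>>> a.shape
(7, 5, 5)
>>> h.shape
(3, 5, 5)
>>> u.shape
(3, 5)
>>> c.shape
(5, 2, 5)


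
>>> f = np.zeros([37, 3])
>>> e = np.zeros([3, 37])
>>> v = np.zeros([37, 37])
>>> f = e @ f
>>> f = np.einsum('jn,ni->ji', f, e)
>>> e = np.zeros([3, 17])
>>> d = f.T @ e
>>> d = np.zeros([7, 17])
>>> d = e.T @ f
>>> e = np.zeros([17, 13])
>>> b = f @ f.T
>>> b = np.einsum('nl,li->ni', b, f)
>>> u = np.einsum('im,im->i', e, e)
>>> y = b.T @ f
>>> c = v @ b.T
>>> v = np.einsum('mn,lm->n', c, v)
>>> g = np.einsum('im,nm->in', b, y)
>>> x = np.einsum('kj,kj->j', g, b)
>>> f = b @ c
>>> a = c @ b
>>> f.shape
(3, 3)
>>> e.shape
(17, 13)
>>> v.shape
(3,)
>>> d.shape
(17, 37)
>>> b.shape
(3, 37)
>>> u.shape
(17,)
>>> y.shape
(37, 37)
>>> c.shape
(37, 3)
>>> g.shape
(3, 37)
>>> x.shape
(37,)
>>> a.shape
(37, 37)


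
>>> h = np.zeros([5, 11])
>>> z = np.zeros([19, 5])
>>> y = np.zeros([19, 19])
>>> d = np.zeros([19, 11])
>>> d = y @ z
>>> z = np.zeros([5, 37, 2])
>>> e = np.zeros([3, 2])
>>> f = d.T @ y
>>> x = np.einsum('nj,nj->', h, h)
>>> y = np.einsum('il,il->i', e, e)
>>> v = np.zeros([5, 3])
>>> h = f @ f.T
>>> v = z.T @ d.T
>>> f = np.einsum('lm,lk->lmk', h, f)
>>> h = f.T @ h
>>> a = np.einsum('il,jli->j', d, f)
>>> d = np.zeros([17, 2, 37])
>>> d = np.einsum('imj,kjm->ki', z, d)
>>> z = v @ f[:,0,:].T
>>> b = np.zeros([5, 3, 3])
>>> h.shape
(19, 5, 5)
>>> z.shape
(2, 37, 5)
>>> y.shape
(3,)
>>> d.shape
(17, 5)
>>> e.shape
(3, 2)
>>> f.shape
(5, 5, 19)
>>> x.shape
()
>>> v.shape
(2, 37, 19)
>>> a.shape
(5,)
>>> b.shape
(5, 3, 3)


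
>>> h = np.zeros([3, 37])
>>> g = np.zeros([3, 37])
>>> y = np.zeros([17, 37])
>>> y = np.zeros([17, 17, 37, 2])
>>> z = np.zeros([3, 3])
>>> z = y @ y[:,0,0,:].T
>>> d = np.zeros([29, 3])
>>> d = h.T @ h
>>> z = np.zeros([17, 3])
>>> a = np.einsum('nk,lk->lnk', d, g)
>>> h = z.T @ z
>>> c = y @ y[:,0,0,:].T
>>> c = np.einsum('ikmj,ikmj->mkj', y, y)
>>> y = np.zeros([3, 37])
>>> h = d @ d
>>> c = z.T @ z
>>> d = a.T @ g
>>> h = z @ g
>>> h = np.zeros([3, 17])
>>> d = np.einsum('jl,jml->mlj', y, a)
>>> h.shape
(3, 17)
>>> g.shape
(3, 37)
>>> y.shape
(3, 37)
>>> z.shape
(17, 3)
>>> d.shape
(37, 37, 3)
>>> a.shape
(3, 37, 37)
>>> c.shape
(3, 3)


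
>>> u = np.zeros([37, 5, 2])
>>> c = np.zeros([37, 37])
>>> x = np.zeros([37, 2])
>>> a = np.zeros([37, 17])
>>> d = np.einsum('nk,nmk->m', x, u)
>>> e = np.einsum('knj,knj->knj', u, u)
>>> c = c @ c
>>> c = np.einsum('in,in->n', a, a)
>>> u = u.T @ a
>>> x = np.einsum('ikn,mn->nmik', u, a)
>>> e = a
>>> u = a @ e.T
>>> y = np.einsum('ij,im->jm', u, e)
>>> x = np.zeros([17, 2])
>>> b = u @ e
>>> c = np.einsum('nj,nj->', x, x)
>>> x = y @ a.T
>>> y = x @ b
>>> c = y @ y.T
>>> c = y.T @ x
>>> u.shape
(37, 37)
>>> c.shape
(17, 37)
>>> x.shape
(37, 37)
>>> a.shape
(37, 17)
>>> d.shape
(5,)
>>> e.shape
(37, 17)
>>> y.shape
(37, 17)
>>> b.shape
(37, 17)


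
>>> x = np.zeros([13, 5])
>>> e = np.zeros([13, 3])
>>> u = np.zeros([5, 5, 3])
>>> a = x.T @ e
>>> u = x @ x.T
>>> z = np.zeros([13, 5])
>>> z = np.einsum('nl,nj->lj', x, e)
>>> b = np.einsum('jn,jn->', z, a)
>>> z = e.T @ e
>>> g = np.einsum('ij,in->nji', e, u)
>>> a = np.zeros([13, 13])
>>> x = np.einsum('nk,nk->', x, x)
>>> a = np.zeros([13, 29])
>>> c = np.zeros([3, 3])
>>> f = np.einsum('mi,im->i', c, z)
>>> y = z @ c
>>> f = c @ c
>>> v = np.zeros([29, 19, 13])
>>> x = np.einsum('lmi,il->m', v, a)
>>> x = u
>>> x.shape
(13, 13)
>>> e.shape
(13, 3)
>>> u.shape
(13, 13)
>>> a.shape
(13, 29)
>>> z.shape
(3, 3)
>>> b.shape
()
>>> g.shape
(13, 3, 13)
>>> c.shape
(3, 3)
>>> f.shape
(3, 3)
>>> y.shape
(3, 3)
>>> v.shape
(29, 19, 13)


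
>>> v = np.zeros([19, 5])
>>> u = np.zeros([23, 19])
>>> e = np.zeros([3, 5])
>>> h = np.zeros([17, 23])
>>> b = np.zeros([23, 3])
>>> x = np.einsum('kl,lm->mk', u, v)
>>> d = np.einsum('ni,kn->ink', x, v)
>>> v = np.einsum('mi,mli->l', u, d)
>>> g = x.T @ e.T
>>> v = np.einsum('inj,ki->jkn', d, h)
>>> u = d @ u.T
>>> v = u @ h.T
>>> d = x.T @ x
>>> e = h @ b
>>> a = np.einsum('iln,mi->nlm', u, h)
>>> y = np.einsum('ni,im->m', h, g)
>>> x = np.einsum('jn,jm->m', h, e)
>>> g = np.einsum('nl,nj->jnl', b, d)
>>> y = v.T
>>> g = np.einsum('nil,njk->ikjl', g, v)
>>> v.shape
(23, 5, 17)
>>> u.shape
(23, 5, 23)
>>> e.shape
(17, 3)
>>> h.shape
(17, 23)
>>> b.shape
(23, 3)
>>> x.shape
(3,)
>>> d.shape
(23, 23)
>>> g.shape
(23, 17, 5, 3)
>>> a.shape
(23, 5, 17)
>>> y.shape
(17, 5, 23)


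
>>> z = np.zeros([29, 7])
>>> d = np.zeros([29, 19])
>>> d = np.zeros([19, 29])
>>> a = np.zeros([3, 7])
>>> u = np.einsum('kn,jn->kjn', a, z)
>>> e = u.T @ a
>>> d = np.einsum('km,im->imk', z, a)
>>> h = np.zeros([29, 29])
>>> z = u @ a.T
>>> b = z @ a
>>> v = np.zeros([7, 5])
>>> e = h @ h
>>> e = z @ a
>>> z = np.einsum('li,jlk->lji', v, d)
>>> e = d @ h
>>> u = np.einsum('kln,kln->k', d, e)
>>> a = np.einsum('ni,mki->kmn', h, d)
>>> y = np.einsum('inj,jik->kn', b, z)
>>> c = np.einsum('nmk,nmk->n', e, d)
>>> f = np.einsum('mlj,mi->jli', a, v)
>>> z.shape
(7, 3, 5)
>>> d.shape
(3, 7, 29)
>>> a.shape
(7, 3, 29)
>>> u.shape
(3,)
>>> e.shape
(3, 7, 29)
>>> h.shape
(29, 29)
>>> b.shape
(3, 29, 7)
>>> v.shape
(7, 5)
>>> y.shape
(5, 29)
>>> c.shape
(3,)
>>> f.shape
(29, 3, 5)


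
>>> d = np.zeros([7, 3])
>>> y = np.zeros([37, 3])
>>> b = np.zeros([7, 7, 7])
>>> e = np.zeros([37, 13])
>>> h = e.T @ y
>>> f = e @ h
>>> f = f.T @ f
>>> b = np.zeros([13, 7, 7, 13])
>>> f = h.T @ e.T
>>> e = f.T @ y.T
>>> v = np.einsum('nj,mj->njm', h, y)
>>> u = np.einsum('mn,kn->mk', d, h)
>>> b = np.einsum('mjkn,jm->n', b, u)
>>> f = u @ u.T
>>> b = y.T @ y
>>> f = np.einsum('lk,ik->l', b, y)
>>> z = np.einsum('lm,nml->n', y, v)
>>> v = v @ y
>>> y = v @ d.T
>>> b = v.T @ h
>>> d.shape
(7, 3)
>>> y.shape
(13, 3, 7)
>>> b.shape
(3, 3, 3)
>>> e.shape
(37, 37)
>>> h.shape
(13, 3)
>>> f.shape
(3,)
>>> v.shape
(13, 3, 3)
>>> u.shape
(7, 13)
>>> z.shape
(13,)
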